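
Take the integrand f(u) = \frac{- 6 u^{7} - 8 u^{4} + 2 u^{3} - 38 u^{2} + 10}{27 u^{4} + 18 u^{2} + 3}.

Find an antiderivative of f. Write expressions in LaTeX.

An antiderivative is F(u) = - \frac{u \left(3 u^{5} - 3 u^{3} + 16 u^{2} - 60\right)}{18 \left(3 u^{2} + 1\right)}.

Since d/du undoes antidifferentiation here, F'(u) = f(u) is required of F(u).
Check: d/du[- \frac{u \left(3 u^{5} - 3 u^{3} + 16 u^{2} - 60\right)}{18 \left(3 u^{2} + 1\right)}] = \frac{- 6 u^{7} - 8 u^{4} + 2 u^{3} - 38 u^{2} + 10}{27 u^{4} + 18 u^{2} + 3} = f(u).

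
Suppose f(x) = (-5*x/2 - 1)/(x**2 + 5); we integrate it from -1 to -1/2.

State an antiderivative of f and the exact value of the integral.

Antiderivative: F(x) = (-25*log(x**2 + 5) - 4*sqrt(5)*atan(sqrt(5)*x/5))/20; value = -5*log(21/4)/4 - sqrt(5)*atan(sqrt(5)/5)/5 + sqrt(5)*atan(sqrt(5)/10)/5 + 5*log(6)/4

Whatever form F(x) takes, F'(x) = f(x) is non-negotiable.
F(x) = (-25*log(x**2 + 5) - 4*sqrt(5)*atan(sqrt(5)*x/5))/20 is an antiderivative of f.
Check: d/dx[(-25*log(x**2 + 5) - 4*sqrt(5)*atan(sqrt(5)*x/5))/20] = (-5*x - 2)/(2*x**2 + 10), which equals f(x).
F(-1/2) = -5*log(21/4)/4 + sqrt(5)*atan(sqrt(5)/10)/5; F(-1) = -5*log(6)/4 + sqrt(5)*atan(sqrt(5)/5)/5.
Integral = F(-1/2) - F(-1) = -5*log(21/4)/4 - sqrt(5)*atan(sqrt(5)/5)/5 + sqrt(5)*atan(sqrt(5)/10)/5 + 5*log(6)/4.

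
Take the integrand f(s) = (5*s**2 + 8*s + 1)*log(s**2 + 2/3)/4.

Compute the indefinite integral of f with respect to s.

Recover f(s) by differentiating a candidate F(s); any mismatch rules it out.
Check: d/ds[5*s**3*log(s**2 + 2/3)/12 - 5*s**3/18 + s**2*log(s**2 + 2/3) - s**2 + s*log(s**2 + 2/3)/4 + s/18 + 2*log(s**2 + 2/3)/3 - sqrt(6)*atan(sqrt(6)*s/2)/54] = 5*s**2*log(s**2 + 2/3)/4 + 2*s*log(s**2 + 2/3) + log(s**2 + 2/3)/4, which equals f(s).

F(s) = 5*s**3*log(s**2 + 2/3)/12 - 5*s**3/18 + s**2*log(s**2 + 2/3) - s**2 + s*log(s**2 + 2/3)/4 + s/18 + 2*log(s**2 + 2/3)/3 - sqrt(6)*atan(sqrt(6)*s/2)/54 + C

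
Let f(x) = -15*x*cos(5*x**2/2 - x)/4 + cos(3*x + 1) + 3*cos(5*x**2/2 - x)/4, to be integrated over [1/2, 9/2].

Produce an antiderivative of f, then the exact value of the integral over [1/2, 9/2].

Antiderivative: F(x) = (4*sin(3*x + 1) - 9*sin(5*x**2/2 - x))/12; value = -3*sin(369/8)/4 - sin(5/2)/3 + 3*sin(1/8)/4 + sin(29/2)/3

The integrand splits into summands that can be handled one at a time.
F(x) = (4*sin(3*x + 1) - 9*sin(5*x**2/2 - x))/12 is an antiderivative of f.
Check: d/dx[(4*sin(3*x + 1) - 9*sin(5*x**2/2 - x))/12] = -15*x*cos(5*x**2/2 - x)/4 + cos(3*x + 1) + 3*cos(5*x**2/2 - x)/4 = f(x).
F(9/2) = -3*sin(369/8)/4 + sin(29/2)/3; F(1/2) = -3*sin(1/8)/4 + sin(5/2)/3.
Integral = F(9/2) - F(1/2) = -3*sin(369/8)/4 - sin(5/2)/3 + 3*sin(1/8)/4 + sin(29/2)/3.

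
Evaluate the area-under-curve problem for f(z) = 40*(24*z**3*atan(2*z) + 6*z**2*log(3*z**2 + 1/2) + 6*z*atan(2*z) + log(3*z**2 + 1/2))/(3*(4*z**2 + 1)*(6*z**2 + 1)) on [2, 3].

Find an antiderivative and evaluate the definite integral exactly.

Antiderivative: F(z) = 20*log(3*z**2 + 1/2)*atan(2*z)/3; value = -20*log(25/2)*atan(4)/3 + 20*log(55/2)*atan(6)/3

Recognize the product-rule pattern: f = u'v + uv' with u = 20*atan(2*z)/3, v = log(3*z**2 + 1/2), so integration by parts undoes it.
F(z) = 20*log(3*z**2 + 1/2)*atan(2*z)/3 is an antiderivative of f.
Check: d/dz[20*log(3*z**2 + 1/2)*atan(2*z)/3] = (960*z**3*atan(2*z) + 240*z**2*log(3*z**2 + 1/2) + 240*z*atan(2*z) + 40*log(3*z**2 + 1/2))/(72*z**4 + 30*z**2 + 3), which equals f(z).
F(3) = 20*log(55/2)*atan(6)/3; F(2) = 20*log(25/2)*atan(4)/3.
Integral = F(3) - F(2) = -20*log(25/2)*atan(4)/3 + 20*log(55/2)*atan(6)/3.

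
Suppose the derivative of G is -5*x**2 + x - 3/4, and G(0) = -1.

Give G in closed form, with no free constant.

Integrate term by term and add the pieces.
A general antiderivative is -5*x**3/3 + x**2/2 - 3*x/4 + C.
The condition gives C = -1 - (0) = -1.
So G(x) = -5*x**3/3 + x**2/2 - 3*x/4 - 1.
Check: d/dx[-5*x**3/3 + x**2/2 - 3*x/4 - 1] = -5*x**2 + x - 3/4 = G'(x).

G(x) = -5*x**3/3 + x**2/2 - 3*x/4 - 1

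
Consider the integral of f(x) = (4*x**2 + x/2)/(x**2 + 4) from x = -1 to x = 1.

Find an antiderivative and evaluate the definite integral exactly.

Antiderivative: F(x) = 4*x + log(x**2 + 4)/4 - 8*atan(x/2); value = 8 - 16*atan(1/2)

Differentiate the proposed F(x) back; it has to land on f(x) exactly.
F(x) = 4*x + log(x**2 + 4)/4 - 8*atan(x/2) is an antiderivative of f.
Check: d/dx[4*x + log(x**2 + 4)/4 - 8*atan(x/2)] = (8*x**2 + x)/(2*x**2 + 8), which equals f(x).
F(1) = -8*atan(1/2) + log(5)/4 + 4; F(-1) = -4 + log(5)/4 + 8*atan(1/2).
Integral = F(1) - F(-1) = 8 - 16*atan(1/2).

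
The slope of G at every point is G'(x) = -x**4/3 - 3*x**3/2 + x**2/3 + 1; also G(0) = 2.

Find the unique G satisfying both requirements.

The integrand splits into summands that can be handled one at a time.
A general antiderivative is -x**5/15 - 3*x**4/8 + x**3/9 + x + C.
The condition gives C = 2 - (0) = 2.
So G(x) = -(24*x**5 + 135*x**4 - 40*x**3 - 360*x - 720)/360.
Check: d/dx[-(24*x**5 + 135*x**4 - 40*x**3 - 360*x - 720)/360] = -x**4/3 - 3*x**3/2 + x**2/3 + 1 = G'(x).

G(x) = -(24*x**5 + 135*x**4 - 40*x**3 - 360*x - 720)/360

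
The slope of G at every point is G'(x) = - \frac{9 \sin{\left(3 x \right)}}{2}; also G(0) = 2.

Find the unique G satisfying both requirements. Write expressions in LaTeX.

G(x) = \frac{3 \cos{\left(3 x \right)} + 1}{2}

Recover the given G'(x) by differentiating a candidate G(x); any mismatch rules it out.
A general antiderivative is \frac{3 \cos{\left(3 x \right)}}{2} + C.
The condition gives C = 2 - (\frac{3}{2}) = \frac{1}{2}.
So G(x) = \frac{3 \cos{\left(3 x \right)} + 1}{2}.
Check: d/dx[\frac{3 \cos{\left(3 x \right)} + 1}{2}] = - \frac{9 \sin{\left(3 x \right)}}{2} = G'(x).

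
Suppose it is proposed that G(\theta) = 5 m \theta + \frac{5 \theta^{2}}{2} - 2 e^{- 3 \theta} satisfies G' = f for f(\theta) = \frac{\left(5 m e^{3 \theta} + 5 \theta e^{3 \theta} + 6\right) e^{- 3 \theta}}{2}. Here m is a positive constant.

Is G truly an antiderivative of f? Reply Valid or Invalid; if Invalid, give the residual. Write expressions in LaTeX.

d/d\theta[G] = \left(5 m e^{3 \theta} + 5 \theta e^{3 \theta} + 6\right) e^{- 3 \theta}
d/d\theta[G] - f(\theta) = \frac{\left(5 m e^{3 \theta} + 5 \theta e^{3 \theta} + 6\right) e^{- 3 \theta}}{2} != 0.

Invalid: d/d\theta[G] - f = \frac{\left(5 m e^{3 \theta} + 5 \theta e^{3 \theta} + 6\right) e^{- 3 \theta}}{2}, which is not 0.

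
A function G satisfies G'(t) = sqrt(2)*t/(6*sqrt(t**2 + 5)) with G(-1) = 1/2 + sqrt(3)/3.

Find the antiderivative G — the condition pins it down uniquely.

G'(t) matches the chain-rule pattern g'(h)*h' with inner function h(t) = t**2/2 + 5/2; substituting u = h(t) collapses the integral.
A general antiderivative is sqrt(t**2/2 + 5/2)/3 + C.
The condition gives C = 1/2 + sqrt(3)/3 - (sqrt(3)/3) = 1/2.
So G(t) = sqrt(t**2/2 + 5/2)/3 + 1/2.
Check: d/dt[sqrt(t**2/2 + 5/2)/3 + 1/2] = sqrt(2)*t/(6*sqrt(t**2 + 5)) = G'(t).

G(t) = sqrt(t**2/2 + 5/2)/3 + 1/2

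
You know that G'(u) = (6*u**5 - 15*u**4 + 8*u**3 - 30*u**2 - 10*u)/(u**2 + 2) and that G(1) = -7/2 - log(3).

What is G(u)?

The proposed G(u) is checked by its d/du: the result must match the given G'(u).
A general antiderivative is 3*u**4/2 - 5*u**3 - 2*u**2 - log(u**2 + 2) + 1 + C.
The condition gives C = -7/2 - log(3) - (-9/2 - log(3)) = 1.
So G(u) = (3*u**4 - 10*u**3 - 4*u**2 - 2*log(u**2 + 2) + 4)/2.
Check: d/du[(3*u**4 - 10*u**3 - 4*u**2 - 2*log(u**2 + 2) + 4)/2] = (6*u**5 - 15*u**4 + 8*u**3 - 30*u**2 - 10*u)/(u**2 + 2) = G'(u).

G(u) = (3*u**4 - 10*u**3 - 4*u**2 - 2*log(u**2 + 2) + 4)/2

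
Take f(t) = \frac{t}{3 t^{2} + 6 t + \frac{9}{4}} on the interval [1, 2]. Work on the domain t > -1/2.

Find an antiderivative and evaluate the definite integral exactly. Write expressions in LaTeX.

Factor the denominator (3 \left(2 t + 1\right) \left(2 t + 3\right)) and decompose: f = \frac{1}{2 t + 3} - \frac{1}{3 \left(2 t + 1\right)}; each piece integrates to a log, atan, or power term.
F(t) = - \frac{\log{\left(t + \frac{1}{2} \right)}}{6} + \frac{\log{\left(t + \frac{3}{2} \right)}}{2} is an antiderivative of f.
Check: d/dt[- \frac{\log{\left(t + \frac{1}{2} \right)}}{6} + \frac{\log{\left(t + \frac{3}{2} \right)}}{2}] = \frac{4 t}{12 t^{2} + 24 t + 9}, which equals f(t).
F(2) = - \frac{\log{\left(\frac{5}{2} \right)}}{6} + \frac{\log{\left(\frac{7}{2} \right)}}{2}; F(1) = - \frac{\log{\left(\frac{3}{2} \right)}}{6} + \frac{\log{\left(\frac{5}{2} \right)}}{2}.
Integral = F(2) - F(1) = - \frac{2 \log{\left(\frac{5}{2} \right)}}{3} + \frac{\log{\left(\frac{3}{2} \right)}}{6} + \frac{\log{\left(\frac{7}{2} \right)}}{2}.

Antiderivative: F(t) = - \frac{\log{\left(t + \frac{1}{2} \right)}}{6} + \frac{\log{\left(t + \frac{3}{2} \right)}}{2}; value = - \frac{2 \log{\left(\frac{5}{2} \right)}}{3} + \frac{\log{\left(\frac{3}{2} \right)}}{6} + \frac{\log{\left(\frac{7}{2} \right)}}{2}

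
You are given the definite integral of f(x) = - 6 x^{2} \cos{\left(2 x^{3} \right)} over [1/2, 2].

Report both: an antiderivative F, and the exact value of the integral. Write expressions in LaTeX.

The substitution u = 2 x^{3} works: f is exactly (dF/du)*(du/dx) for that inner function.
F(x) = - \sin{\left(2 x^{3} \right)} is an antiderivative of f.
Check: d/dx[- \sin{\left(2 x^{3} \right)}] = - 6 x^{2} \cos{\left(2 x^{3} \right)} = f(x).
F(2) = - \sin{\left(16 \right)}; F(1/2) = - \sin{\left(\frac{1}{4} \right)}.
Integral = F(2) - F(1/2) = \sin{\left(\frac{1}{4} \right)} - \sin{\left(16 \right)}.

Antiderivative: F(x) = - \sin{\left(2 x^{3} \right)}; value = \sin{\left(\frac{1}{4} \right)} - \sin{\left(16 \right)}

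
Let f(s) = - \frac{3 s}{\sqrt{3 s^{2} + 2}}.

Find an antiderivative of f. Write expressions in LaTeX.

f matches the chain-rule pattern g'(h)*h' with inner function h(s) = 3 s^{2} + 2; substituting u = h(s) collapses the integral.
Check: d/ds[- \sqrt{3 s^{2} + 2}] = - \frac{3 s}{\sqrt{3 s^{2} + 2}} = f(s).

An antiderivative is F(s) = - \sqrt{3 s^{2} + 2}.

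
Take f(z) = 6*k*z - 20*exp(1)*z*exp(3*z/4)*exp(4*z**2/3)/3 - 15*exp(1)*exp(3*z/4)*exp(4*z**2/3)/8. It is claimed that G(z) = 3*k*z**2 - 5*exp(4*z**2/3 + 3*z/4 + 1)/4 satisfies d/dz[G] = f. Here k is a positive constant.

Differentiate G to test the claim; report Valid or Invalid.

d/dz[G] = 6*k*z - 10*exp(1)*z*exp(3*z/4)*exp(4*z**2/3)/3 - 15*exp(1)*exp(3*z/4)*exp(4*z**2/3)/16
d/dz[G] - f(z) = 10*exp(1)*z*exp(3*z/4)*exp(4*z**2/3)/3 + 15*exp(1)*exp(3*z/4)*exp(4*z**2/3)/16 != 0.

Invalid: d/dz[G] - f = 10*exp(1)*z*exp(3*z/4)*exp(4*z**2/3)/3 + 15*exp(1)*exp(3*z/4)*exp(4*z**2/3)/16, which is not 0.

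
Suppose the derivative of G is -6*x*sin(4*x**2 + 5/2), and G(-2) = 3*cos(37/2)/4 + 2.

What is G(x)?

G(x) = 3*cos(4*x**2 + 5/2)/4 + 2

G'(x) matches the chain-rule pattern g'(h)*h' with inner function h(x) = 4*x**2 + 5/2; substituting u = h(x) collapses the integral.
A general antiderivative is 3*cos(4*x**2 + 5/2)/4 + C.
The condition gives C = 3*cos(37/2)/4 + 2 - (3*cos(37/2)/4) = 2.
So G(x) = 3*cos(4*x**2 + 5/2)/4 + 2.
Check: d/dx[3*cos(4*x**2 + 5/2)/4 + 2] = -6*x*sin(4*x**2 + 5/2) = G'(x).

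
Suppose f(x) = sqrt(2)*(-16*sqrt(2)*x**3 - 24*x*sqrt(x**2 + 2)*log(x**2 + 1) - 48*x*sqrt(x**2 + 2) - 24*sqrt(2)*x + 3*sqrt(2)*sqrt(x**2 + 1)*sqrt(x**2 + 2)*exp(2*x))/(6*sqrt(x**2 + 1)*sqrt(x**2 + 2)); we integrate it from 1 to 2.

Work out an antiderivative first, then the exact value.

Antiderivative: F(x) = -8*sqrt(x**2/2 + 1)*sqrt(2*x**2 + 2)/3 - 4*sqrt(2*x**2 + 2)*log(x**2 + 1) + exp(2*x)/2; value = -4*sqrt(10)*log(5) - 8*sqrt(30)/3 - exp(2)/2 + 8*log(2) + 8*sqrt(6)/3 + exp(4)/2

Any candidate F(x) must reproduce f(x) exactly when differentiated.
F(x) = -8*sqrt(x**2/2 + 1)*sqrt(2*x**2 + 2)/3 - 4*sqrt(2*x**2 + 2)*log(x**2 + 1) + exp(2*x)/2 is an antiderivative of f.
Check: d/dx[-8*sqrt(x**2/2 + 1)*sqrt(2*x**2 + 2)/3 - 4*sqrt(2*x**2 + 2)*log(x**2 + 1) + exp(2*x)/2] = (-16*sqrt(2)*x**3*sqrt(x**2 + 1) + 3*sqrt(2)*x**2*sqrt(x**2 + 2)*exp(2*x) - 24*x*sqrt(x**2 + 1)*sqrt(x**2 + 2)*log(x**2 + 1) - 48*x*sqrt(x**2 + 1)*sqrt(x**2 + 2) - 24*sqrt(2)*x*sqrt(x**2 + 1) + 3*sqrt(2)*sqrt(x**2 + 2)*exp(2*x))/(3*sqrt(2)*x**2*sqrt(x**2 + 2) + 3*sqrt(2)*sqrt(x**2 + 2)), which equals f(x).
F(2) = -4*sqrt(10)*log(5) - 8*sqrt(30)/3 + exp(4)/2; F(1) = -8*sqrt(6)/3 - 8*log(2) + exp(2)/2.
Integral = F(2) - F(1) = -4*sqrt(10)*log(5) - 8*sqrt(30)/3 - exp(2)/2 + 8*log(2) + 8*sqrt(6)/3 + exp(4)/2.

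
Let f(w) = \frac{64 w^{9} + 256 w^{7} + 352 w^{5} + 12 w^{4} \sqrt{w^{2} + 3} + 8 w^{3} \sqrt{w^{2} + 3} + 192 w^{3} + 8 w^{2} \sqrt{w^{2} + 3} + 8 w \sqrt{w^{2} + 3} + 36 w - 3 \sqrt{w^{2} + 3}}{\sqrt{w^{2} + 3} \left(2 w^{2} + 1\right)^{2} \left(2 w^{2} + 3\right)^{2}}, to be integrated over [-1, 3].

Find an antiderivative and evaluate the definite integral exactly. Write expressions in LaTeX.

Antiderivative: F(w) = \frac{- \frac{w}{2} - \frac{1}{4}}{2 w^{4} + 4 w^{2} + \frac{3}{2}} + 4 \sqrt{w^{2} + 3}; value = - \frac{764}{95} + 8 \sqrt{3}

A candidate is checked by its d/dw: the result must match f(w).
F(w) = \frac{- \frac{w}{2} - \frac{1}{4}}{2 w^{4} + 4 w^{2} + \frac{3}{2}} + 4 \sqrt{w^{2} + 3} is an antiderivative of f.
Check: d/dw[\frac{- \frac{w}{2} - \frac{1}{4}}{2 w^{4} + 4 w^{2} + \frac{3}{2}} + 4 \sqrt{w^{2} + 3}] = \frac{64 w^{9} + 256 w^{7} + 352 w^{5} + 12 w^{4} \sqrt{w^{2} + 3} + 8 w^{3} \sqrt{w^{2} + 3} + 192 w^{3} + 8 w^{2} \sqrt{w^{2} + 3} + 8 w \sqrt{w^{2} + 3} + 36 w - 3 \sqrt{w^{2} + 3}}{16 w^{8} \sqrt{w^{2} + 3} + 64 w^{6} \sqrt{w^{2} + 3} + 88 w^{4} \sqrt{w^{2} + 3} + 48 w^{2} \sqrt{w^{2} + 3} + 9 \sqrt{w^{2} + 3}}, which equals f(w).
F(3) = - \frac{1}{114} + 8 \sqrt{3}; F(-1) = \frac{241}{30}.
Integral = F(3) - F(-1) = - \frac{764}{95} + 8 \sqrt{3}.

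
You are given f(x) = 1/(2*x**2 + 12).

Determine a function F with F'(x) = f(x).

For F(x) to be correct the identity F'(x) - f(x) = 0 must hold.
Check: d/dx[sqrt(6)*atan(sqrt(6)*x/6)/12] = 1/(2*x**2 + 12) = f(x).

An antiderivative is F(x) = sqrt(6)*atan(sqrt(6)*x/6)/12.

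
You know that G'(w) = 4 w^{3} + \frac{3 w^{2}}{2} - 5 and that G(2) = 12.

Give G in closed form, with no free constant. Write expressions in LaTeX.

G(w) = \frac{2 w^{4} + w^{3} - 10 w + 4}{2}

Integrate term by term and add the pieces.
A general antiderivative is w^{4} + \frac{w^{3}}{2} - 5 w + C.
The condition gives C = 12 - (10) = 2.
So G(w) = \frac{2 w^{4} + w^{3} - 10 w + 4}{2}.
Check: d/dw[\frac{2 w^{4} + w^{3} - 10 w + 4}{2}] = 4 w^{3} + \frac{3 w^{2}}{2} - 5 = G'(w).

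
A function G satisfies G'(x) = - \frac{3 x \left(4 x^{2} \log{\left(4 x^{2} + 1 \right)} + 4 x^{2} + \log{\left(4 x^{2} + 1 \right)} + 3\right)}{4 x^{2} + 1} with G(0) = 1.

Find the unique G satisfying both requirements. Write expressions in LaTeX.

Recognize the product-rule pattern: G'(x) = u'v + uv' with u = - \frac{3 x^{2}}{2} - \frac{9}{8}, v = \log{\left(4 x^{2} + 1 \right)}, so integration by parts undoes it.
A general antiderivative is - \frac{3 \left(x^{2} + \frac{3}{4}\right) \log{\left(4 x^{2} + 1 \right)}}{2} + C.
The condition gives C = 1 - (0) = 1.
So G(x) = - \frac{12 x^{2} \log{\left(4 x^{2} + 1 \right)} + 9 \log{\left(4 x^{2} + 1 \right)} - 8}{8}.
Check: d/dx[- \frac{12 x^{2} \log{\left(4 x^{2} + 1 \right)} + 9 \log{\left(4 x^{2} + 1 \right)} - 8}{8}] = \frac{- 12 x^{3} \log{\left(4 x^{2} + 1 \right)} - 12 x^{3} - 3 x \log{\left(4 x^{2} + 1 \right)} - 9 x}{4 x^{2} + 1}, which equals G'(x).

G(x) = - \frac{12 x^{2} \log{\left(4 x^{2} + 1 \right)} + 9 \log{\left(4 x^{2} + 1 \right)} - 8}{8}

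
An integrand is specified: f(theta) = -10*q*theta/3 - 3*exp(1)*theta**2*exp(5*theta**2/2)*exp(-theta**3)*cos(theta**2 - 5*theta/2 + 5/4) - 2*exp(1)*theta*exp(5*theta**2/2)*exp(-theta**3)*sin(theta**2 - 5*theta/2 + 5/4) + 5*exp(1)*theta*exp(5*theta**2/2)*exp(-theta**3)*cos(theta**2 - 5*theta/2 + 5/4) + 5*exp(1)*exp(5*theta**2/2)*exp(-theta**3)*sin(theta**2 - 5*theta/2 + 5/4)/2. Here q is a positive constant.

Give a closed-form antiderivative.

The integrand splits into summands that can be handled one at a time.
Check: d/dtheta[(-5*q*theta**2 + 3*exp(-theta**3 + 5*theta**2/2 + 1)*cos(theta**2 - 5*theta/2 + 5/4))/3] = -10*q*theta/3 - 3*exp(1)*theta**2*exp(5*theta**2/2)*exp(-theta**3)*cos(theta**2 - 5*theta/2 + 5/4) - 2*exp(1)*theta*exp(5*theta**2/2)*exp(-theta**3)*sin(theta**2 - 5*theta/2 + 5/4) + 5*exp(1)*theta*exp(5*theta**2/2)*exp(-theta**3)*cos(theta**2 - 5*theta/2 + 5/4) + 5*exp(1)*exp(5*theta**2/2)*exp(-theta**3)*sin(theta**2 - 5*theta/2 + 5/4)/2 = f(theta).

An antiderivative is F(theta) = (-5*q*theta**2 + 3*exp(-theta**3 + 5*theta**2/2 + 1)*cos(theta**2 - 5*theta/2 + 5/4))/3.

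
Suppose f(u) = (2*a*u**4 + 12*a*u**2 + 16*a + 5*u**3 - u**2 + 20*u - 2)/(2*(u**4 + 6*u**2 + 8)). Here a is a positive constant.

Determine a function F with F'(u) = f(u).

For F(u) to be correct the identity F'(u) - f(u) = 0 must hold.
Check: d/du[a*u + 5*log(3*u**2/2 + 3)/4 - atan(u/2)/4] = (2*a*u**4 + 12*a*u**2 + 16*a + 5*u**3 - u**2 + 20*u - 2)/(2*u**4 + 12*u**2 + 16), which equals f(u).

An antiderivative is F(u) = a*u + 5*log(3*u**2/2 + 3)/4 - atan(u/2)/4.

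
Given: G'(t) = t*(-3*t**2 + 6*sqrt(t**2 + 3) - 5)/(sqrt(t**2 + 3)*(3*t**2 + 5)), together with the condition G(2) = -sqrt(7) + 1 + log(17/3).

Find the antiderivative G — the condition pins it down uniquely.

G(t) = -sqrt(t**2 + 3) + log(t**2 + 5/3) + 1

Since d/dt undoes antidifferentiation here, G(t) must give back the stated G'(t).
A general antiderivative is -sqrt(t**2 + 3) + log(t**2 + 5/3) + C.
The condition gives C = -sqrt(7) + 1 + log(17/3) - (-sqrt(7) + log(17/3)) = 1.
So G(t) = -sqrt(t**2 + 3) + log(t**2 + 5/3) + 1.
Check: d/dt[-sqrt(t**2 + 3) + log(t**2 + 5/3) + 1] = (-3*t**3 + 6*t*sqrt(t**2 + 3) - 5*t)/(3*t**2*sqrt(t**2 + 3) + 5*sqrt(t**2 + 3)), which equals G'(t).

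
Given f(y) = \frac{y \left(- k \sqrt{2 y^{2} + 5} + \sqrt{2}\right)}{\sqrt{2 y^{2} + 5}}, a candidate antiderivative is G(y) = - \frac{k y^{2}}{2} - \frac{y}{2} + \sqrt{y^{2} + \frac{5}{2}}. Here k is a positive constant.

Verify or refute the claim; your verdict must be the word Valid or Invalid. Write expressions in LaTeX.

Invalid: d/dy[G] - f = - \frac{1}{2}, which is not 0.

d/dy[G] = \frac{- 2 k y \sqrt{2 y^{2} + 5} + 2 \sqrt{2} y - \sqrt{2 y^{2} + 5}}{2 \sqrt{2 y^{2} + 5}}
d/dy[G] - f(y) = - \frac{1}{2} != 0.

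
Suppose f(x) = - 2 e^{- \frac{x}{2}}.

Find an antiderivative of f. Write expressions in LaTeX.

An antiderivative F(x) passes only if d/dx[F] lands on f(x) exactly.
Check: d/dx[4 e^{- \frac{x}{2}}] = - 2 e^{- \frac{x}{2}} = f(x).

An antiderivative is F(x) = 4 e^{- \frac{x}{2}}.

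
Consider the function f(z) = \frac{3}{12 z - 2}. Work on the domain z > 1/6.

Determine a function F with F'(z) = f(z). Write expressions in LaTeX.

An antiderivative is F(z) = \frac{\log{\left(3 z - \frac{1}{2} \right)}}{4}.

Check any antiderivative F(z) by computing F'(z) and comparing it with f(z).
Check: d/dz[\frac{\log{\left(3 z - \frac{1}{2} \right)}}{4}] = \frac{3}{12 z - 2} = f(z).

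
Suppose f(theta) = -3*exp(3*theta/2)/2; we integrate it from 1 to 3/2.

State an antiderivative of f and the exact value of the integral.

An antiderivative F(theta) passes only if d/dtheta[F] lands on f(theta) exactly.
F(theta) = -exp(3*theta/2) is an antiderivative of f.
Check: d/dtheta[-exp(3*theta/2)] = -3*exp(3*theta/2)/2 = f(theta).
F(3/2) = -exp(9/4); F(1) = -exp(3/2).
Integral = F(3/2) - F(1) = -exp(9/4) + exp(3/2).

Antiderivative: F(theta) = -exp(3*theta/2); value = -exp(9/4) + exp(3/2)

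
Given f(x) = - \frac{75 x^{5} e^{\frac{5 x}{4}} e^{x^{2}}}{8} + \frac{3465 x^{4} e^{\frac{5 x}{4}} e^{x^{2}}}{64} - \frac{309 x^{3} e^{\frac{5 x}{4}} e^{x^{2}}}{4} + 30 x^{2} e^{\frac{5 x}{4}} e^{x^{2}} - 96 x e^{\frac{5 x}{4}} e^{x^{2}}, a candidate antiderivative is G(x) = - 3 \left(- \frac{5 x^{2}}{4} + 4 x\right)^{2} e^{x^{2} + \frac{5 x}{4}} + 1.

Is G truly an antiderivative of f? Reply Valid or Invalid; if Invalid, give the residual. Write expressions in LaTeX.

Valid - differentiating G returns exactly f.

d/dx[G] = - \frac{75 x^{5} e^{\frac{5 x}{4}} e^{x^{2}}}{8} + \frac{3465 x^{4} e^{\frac{5 x}{4}} e^{x^{2}}}{64} - \frac{309 x^{3} e^{\frac{5 x}{4}} e^{x^{2}}}{4} + 30 x^{2} e^{\frac{5 x}{4}} e^{x^{2}} - 96 x e^{\frac{5 x}{4}} e^{x^{2}}
This equals f(x) exactly, so the claim holds.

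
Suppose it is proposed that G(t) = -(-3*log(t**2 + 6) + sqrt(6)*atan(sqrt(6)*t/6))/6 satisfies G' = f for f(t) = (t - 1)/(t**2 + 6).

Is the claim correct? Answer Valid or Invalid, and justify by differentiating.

Valid - differentiating G returns exactly f.

d/dt[G] = (t - 1)/(t**2 + 6)
This equals f(t) exactly, so the claim holds.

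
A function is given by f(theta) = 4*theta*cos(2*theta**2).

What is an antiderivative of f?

The substitution u = 2*theta**2 works: f is exactly (dF/du)*(du/dtheta) for that inner function.
Check: d/dtheta[sin(2*theta**2)] = 4*theta*cos(2*theta**2) = f(theta).

An antiderivative is F(theta) = sin(2*theta**2).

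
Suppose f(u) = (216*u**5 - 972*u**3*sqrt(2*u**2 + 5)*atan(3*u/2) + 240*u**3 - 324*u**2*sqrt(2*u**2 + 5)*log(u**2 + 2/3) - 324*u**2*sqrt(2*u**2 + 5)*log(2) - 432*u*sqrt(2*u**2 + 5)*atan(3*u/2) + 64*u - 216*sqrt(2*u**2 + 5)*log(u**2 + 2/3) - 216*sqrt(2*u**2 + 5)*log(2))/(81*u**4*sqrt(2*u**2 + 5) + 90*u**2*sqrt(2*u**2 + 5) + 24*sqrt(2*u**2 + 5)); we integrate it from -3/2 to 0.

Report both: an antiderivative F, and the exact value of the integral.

Recover f(u) by differentiating a candidate F(u); any mismatch rules it out.
F(u) = 4*sqrt(2*u**2 + 5)/3 - 6*log(u**2 + 2/3)*atan(3*u/2) - 6*log(2)*atan(3*u/2) is an antiderivative of f.
Check: d/du[4*sqrt(2*u**2 + 5)/3 - 6*log(u**2 + 2/3)*atan(3*u/2) - 6*log(2)*atan(3*u/2)] = (216*u**5 - 972*u**3*sqrt(2*u**2 + 5)*atan(3*u/2) + 240*u**3 - 324*u**2*sqrt(2*u**2 + 5)*log(u**2 + 2/3) - 324*u**2*sqrt(2*u**2 + 5)*log(2) - 432*u*sqrt(2*u**2 + 5)*atan(3*u/2) + 64*u - 216*sqrt(2*u**2 + 5)*log(u**2 + 2/3) - 216*sqrt(2*u**2 + 5)*log(2))/(81*u**4*sqrt(2*u**2 + 5) + 90*u**2*sqrt(2*u**2 + 5) + 24*sqrt(2*u**2 + 5)) = f(u).
F(0) = 4*sqrt(5)/3; F(-3/2) = 2*sqrt(38)/3 + 6*log(2)*atan(9/4) + 6*log(35/12)*atan(9/4).
Integral = F(0) - F(-3/2) = -6*log(35/6)*atan(9/4) - 2*sqrt(38)/3 + 4*sqrt(5)/3.

Antiderivative: F(u) = 4*sqrt(2*u**2 + 5)/3 - 6*log(u**2 + 2/3)*atan(3*u/2) - 6*log(2)*atan(3*u/2); value = -6*log(35/6)*atan(9/4) - 2*sqrt(38)/3 + 4*sqrt(5)/3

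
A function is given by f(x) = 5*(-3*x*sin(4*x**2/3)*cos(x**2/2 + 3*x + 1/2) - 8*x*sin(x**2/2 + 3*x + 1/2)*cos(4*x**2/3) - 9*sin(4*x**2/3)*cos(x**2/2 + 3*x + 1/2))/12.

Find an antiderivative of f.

An antiderivative is F(x) = -5*sin(4*x**2/3)*sin(x**2/2 + 3*x + 1/2)/4.

f has the shape u'v + uv' for u = -5*sin(4*x**2/3)/4 and v = sin(x**2/2 + 3*x + 1/2) — it is the derivative of the product u*v.
Check: d/dx[-5*sin(4*x**2/3)*sin(x**2/2 + 3*x + 1/2)/4] = -5*x*sin(4*x**2/3)*cos(x**2/2 + 3*x + 1/2)/4 - 10*x*sin(x**2/2 + 3*x + 1/2)*cos(4*x**2/3)/3 - 15*sin(4*x**2/3)*cos(x**2/2 + 3*x + 1/2)/4, which equals f(x).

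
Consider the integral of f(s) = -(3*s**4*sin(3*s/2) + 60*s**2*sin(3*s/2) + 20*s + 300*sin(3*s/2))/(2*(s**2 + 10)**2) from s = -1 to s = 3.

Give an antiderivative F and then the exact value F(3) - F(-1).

Any candidate F(s) must reproduce f(s) exactly when differentiated.
F(s) = (s**2*cos(3*s/2) + 10*cos(3*s/2) + 5)/(s**2 + 10) is an antiderivative of f.
Check: d/ds[(s**2*cos(3*s/2) + 10*cos(3*s/2) + 5)/(s**2 + 10)] = (-3*s**4*sin(3*s/2) - 60*s**2*sin(3*s/2) - 20*s - 300*sin(3*s/2))/(2*s**4 + 40*s**2 + 200), which equals f(s).
F(3) = cos(9/2) + 5/19; F(-1) = cos(3/2) + 5/11.
Integral = F(3) - F(-1) = cos(9/2) - 40/209 - cos(3/2).

Antiderivative: F(s) = (s**2*cos(3*s/2) + 10*cos(3*s/2) + 5)/(s**2 + 10); value = cos(9/2) - 40/209 - cos(3/2)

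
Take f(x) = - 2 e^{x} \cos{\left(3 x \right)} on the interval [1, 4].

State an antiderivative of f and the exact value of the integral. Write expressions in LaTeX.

Antiderivative: F(x) = - \frac{3 e^{x} \sin{\left(3 x \right)}}{5} - \frac{e^{x} \cos{\left(3 x \right)}}{5}; value = - \frac{e^{4} \cos{\left(12 \right)}}{5} + \frac{e \cos{\left(3 \right)}}{5} + \frac{3 e \sin{\left(3 \right)}}{5} - \frac{3 e^{4} \sin{\left(12 \right)}}{5}

A first test for any F(x): its x-derivative must equal f(x) identically.
F(x) = - \frac{3 e^{x} \sin{\left(3 x \right)}}{5} - \frac{e^{x} \cos{\left(3 x \right)}}{5} is an antiderivative of f.
Check: d/dx[- \frac{3 e^{x} \sin{\left(3 x \right)}}{5} - \frac{e^{x} \cos{\left(3 x \right)}}{5}] = - 2 e^{x} \cos{\left(3 x \right)} = f(x).
F(4) = - \frac{e^{4} \cos{\left(12 \right)}}{5} - \frac{3 e^{4} \sin{\left(12 \right)}}{5}; F(1) = - \frac{3 e \sin{\left(3 \right)}}{5} - \frac{e \cos{\left(3 \right)}}{5}.
Integral = F(4) - F(1) = - \frac{e^{4} \cos{\left(12 \right)}}{5} + \frac{e \cos{\left(3 \right)}}{5} + \frac{3 e \sin{\left(3 \right)}}{5} - \frac{3 e^{4} \sin{\left(12 \right)}}{5}.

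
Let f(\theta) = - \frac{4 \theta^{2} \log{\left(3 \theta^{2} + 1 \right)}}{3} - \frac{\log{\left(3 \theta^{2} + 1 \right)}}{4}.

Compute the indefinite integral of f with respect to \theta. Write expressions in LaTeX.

F(\theta) = - \frac{144 \theta^{3} \log{\left(3 \theta^{2} + 1 \right)} - 96 \theta^{3} + 81 \theta \log{\left(3 \theta^{2} + 1 \right)} - 66 \theta + 22 \sqrt{3} \operatorname{atan}{\left(\sqrt{3} \theta \right)}}{324} + C

The integrand splits into summands that can be handled one at a time.
Check: d/d\theta[- \frac{144 \theta^{3} \log{\left(3 \theta^{2} + 1 \right)} - 96 \theta^{3} + 81 \theta \log{\left(3 \theta^{2} + 1 \right)} - 66 \theta + 22 \sqrt{3} \operatorname{atan}{\left(\sqrt{3} \theta \right)}}{324}] = - \frac{4 \theta^{2} \log{\left(3 \theta^{2} + 1 \right)}}{3} - \frac{\log{\left(3 \theta^{2} + 1 \right)}}{4} = f(\theta).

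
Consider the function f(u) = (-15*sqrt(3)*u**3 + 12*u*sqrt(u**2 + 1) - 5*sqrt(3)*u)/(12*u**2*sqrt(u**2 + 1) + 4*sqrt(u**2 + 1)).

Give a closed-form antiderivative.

A first test for any F(u): its u-derivative must equal f(u) identically.
Check: d/du[-5*sqrt(3)*sqrt(u**2 + 1)/4 + log(u**2 + 1/3)/2] = (-15*sqrt(3)*u**3 + 12*u*sqrt(u**2 + 1) - 5*sqrt(3)*u)/(12*u**2*sqrt(u**2 + 1) + 4*sqrt(u**2 + 1)) = f(u).

An antiderivative is F(u) = -5*sqrt(3)*sqrt(u**2 + 1)/4 + log(u**2 + 1/3)/2.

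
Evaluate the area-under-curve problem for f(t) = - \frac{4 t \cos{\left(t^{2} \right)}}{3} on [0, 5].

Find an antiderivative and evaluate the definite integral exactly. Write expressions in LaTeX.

Antiderivative: F(t) = - \frac{2 \sin{\left(t^{2} \right)}}{3}; value = - \frac{2 \sin{\left(25 \right)}}{3}

Since d/dt undoes antidifferentiation here, F'(t) = f(t) is required of F(t).
F(t) = - \frac{2 \sin{\left(t^{2} \right)}}{3} is an antiderivative of f.
Check: d/dt[- \frac{2 \sin{\left(t^{2} \right)}}{3}] = - \frac{4 t \cos{\left(t^{2} \right)}}{3} = f(t).
F(5) = - \frac{2 \sin{\left(25 \right)}}{3}; F(0) = 0.
Integral = F(5) - F(0) = - \frac{2 \sin{\left(25 \right)}}{3}.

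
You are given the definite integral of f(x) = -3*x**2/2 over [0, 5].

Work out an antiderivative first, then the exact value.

Antiderivative: F(x) = -x**3/2; value = -125/2

A first test for any F(x): its x-derivative must equal f(x) identically.
F(x) = -x**3/2 is an antiderivative of f.
Check: d/dx[-x**3/2] = -3*x**2/2 = f(x).
F(5) = -125/2; F(0) = 0.
Integral = F(5) - F(0) = -125/2.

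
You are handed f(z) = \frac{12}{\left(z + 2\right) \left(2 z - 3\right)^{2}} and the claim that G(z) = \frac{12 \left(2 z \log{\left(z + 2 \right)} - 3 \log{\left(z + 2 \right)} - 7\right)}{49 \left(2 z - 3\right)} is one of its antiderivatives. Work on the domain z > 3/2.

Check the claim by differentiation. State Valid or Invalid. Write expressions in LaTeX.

d/dz[G] = \frac{48 z^{2} + 24 z + 444}{196 z^{3} - 196 z^{2} - 735 z + 882}
d/dz[G] - f(z) = \frac{24}{98 z - 147} != 0.

Invalid: d/dz[G] - f = \frac{24}{98 z - 147}, which is not 0.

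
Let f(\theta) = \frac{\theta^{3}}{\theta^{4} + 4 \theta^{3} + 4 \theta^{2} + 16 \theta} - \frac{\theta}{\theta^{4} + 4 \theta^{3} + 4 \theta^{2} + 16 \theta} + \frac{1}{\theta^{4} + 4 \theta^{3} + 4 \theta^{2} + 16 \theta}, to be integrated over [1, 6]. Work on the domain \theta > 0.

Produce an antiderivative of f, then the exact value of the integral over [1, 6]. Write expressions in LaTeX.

Factor the denominator (\theta \left(\theta + 4\right) \left(\theta^{2} + 4\right)) and decompose: f = \frac{4 \theta - 21}{20 \left(\theta^{2} + 4\right)} + \frac{59}{80 \left(\theta + 4\right)} + \frac{1}{16 \theta}; each piece integrates to a log, atan, or power term.
F(\theta) = \frac{\log{\left(\theta \right)}}{16} + \frac{59 \log{\left(\theta + 4 \right)}}{80} + \frac{\log{\left(\theta^{2} + 4 \right)}}{10} - \frac{21 \operatorname{atan}{\left(\frac{\theta}{2} \right)}}{40} is an antiderivative of f.
Check: d/d\theta[\frac{\log{\left(\theta \right)}}{16} + \frac{59 \log{\left(\theta + 4 \right)}}{80} + \frac{\log{\left(\theta^{2} + 4 \right)}}{10} - \frac{21 \operatorname{atan}{\left(\frac{\theta}{2} \right)}}{40}] = \frac{\theta^{3} - \theta + 1}{\theta^{4} + 4 \theta^{3} + 4 \theta^{2} + 16 \theta}, which equals f(\theta).
F(6) = - \frac{21 \operatorname{atan}{\left(3 \right)}}{40} + \frac{\log{\left(6 \right)}}{16} + \frac{\log{\left(40 \right)}}{10} + \frac{59 \log{\left(10 \right)}}{80}; F(1) = - \frac{21 \operatorname{atan}{\left(\frac{1}{2} \right)}}{40} + \frac{67 \log{\left(5 \right)}}{80}.
Integral = F(6) - F(1) = - \frac{67 \log{\left(5 \right)}}{80} - \frac{21 \operatorname{atan}{\left(3 \right)}}{40} + \frac{\log{\left(6 \right)}}{16} + \frac{21 \operatorname{atan}{\left(\frac{1}{2} \right)}}{40} + \frac{\log{\left(40 \right)}}{10} + \frac{59 \log{\left(10 \right)}}{80}.

Antiderivative: F(\theta) = \frac{\log{\left(\theta \right)}}{16} + \frac{59 \log{\left(\theta + 4 \right)}}{80} + \frac{\log{\left(\theta^{2} + 4 \right)}}{10} - \frac{21 \operatorname{atan}{\left(\frac{\theta}{2} \right)}}{40}; value = - \frac{67 \log{\left(5 \right)}}{80} - \frac{21 \operatorname{atan}{\left(3 \right)}}{40} + \frac{\log{\left(6 \right)}}{16} + \frac{21 \operatorname{atan}{\left(\frac{1}{2} \right)}}{40} + \frac{\log{\left(40 \right)}}{10} + \frac{59 \log{\left(10 \right)}}{80}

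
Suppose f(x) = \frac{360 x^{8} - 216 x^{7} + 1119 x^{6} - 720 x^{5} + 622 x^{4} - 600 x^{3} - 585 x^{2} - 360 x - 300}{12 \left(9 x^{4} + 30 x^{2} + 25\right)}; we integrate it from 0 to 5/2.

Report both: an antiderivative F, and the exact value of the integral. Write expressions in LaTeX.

Antiderivative: F(x) = \frac{2 x^{5}}{3} - \frac{x^{4}}{2} - \frac{x^{3}}{4} - x + \frac{5}{3 x^{2} + 5}; value = \frac{4375}{114}

For F(x) to be correct the identity F'(x) - f(x) = 0 must hold.
F(x) = \frac{2 x^{5}}{3} - \frac{x^{4}}{2} - \frac{x^{3}}{4} - x + \frac{5}{3 x^{2} + 5} is an antiderivative of f.
Check: d/dx[\frac{2 x^{5}}{3} - \frac{x^{4}}{2} - \frac{x^{3}}{4} - x + \frac{5}{3 x^{2} + 5}] = \frac{360 x^{8} - 216 x^{7} + 1119 x^{6} - 720 x^{5} + 622 x^{4} - 600 x^{3} - 585 x^{2} - 360 x - 300}{108 x^{4} + 360 x^{2} + 300}, which equals f(x).
F(5/2) = \frac{4489}{114}; F(0) = 1.
Integral = F(5/2) - F(0) = \frac{4375}{114}.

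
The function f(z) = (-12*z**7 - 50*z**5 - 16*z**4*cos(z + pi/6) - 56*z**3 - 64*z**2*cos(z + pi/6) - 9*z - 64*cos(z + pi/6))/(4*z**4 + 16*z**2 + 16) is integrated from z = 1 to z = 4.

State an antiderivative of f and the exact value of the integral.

An antiderivative F(z) passes only if d/dz[F] lands on f(z) exactly.
F(z) = -3*z**4/4 - z**2/4 - 4*sin(z + pi/6) + 1/(8*z**2 + 16) is an antiderivative of f.
Check: d/dz[-3*z**4/4 - z**2/4 - 4*sin(z + pi/6) + 1/(8*z**2 + 16)] = (-12*z**7 - 50*z**5 - 16*z**4*cos(z + pi/6) - 56*z**3 - 64*z**2*cos(z + pi/6) - 9*z - 64*cos(z + pi/6))/(4*z**4 + 16*z**2 + 16) = f(z).
F(4) = -28223/144 - 4*sin(pi/6 + 4); F(1) = -4*sin(pi/6 + 1) - 23/24.
Integral = F(4) - F(1) = -28085/144 - 4*sin(pi/6 + 4) + 4*sin(pi/6 + 1).

Antiderivative: F(z) = -3*z**4/4 - z**2/4 - 4*sin(z + pi/6) + 1/(8*z**2 + 16); value = -28085/144 - 4*sin(pi/6 + 4) + 4*sin(pi/6 + 1)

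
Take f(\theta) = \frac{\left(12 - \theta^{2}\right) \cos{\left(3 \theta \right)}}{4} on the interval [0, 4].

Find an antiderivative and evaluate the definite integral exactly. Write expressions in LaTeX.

Any candidate F(\theta) must reproduce f(\theta) exactly when differentiated.
F(\theta) = - \frac{9 \theta^{2} \sin{\left(3 \theta \right)} + 6 \theta \cos{\left(3 \theta \right)} - 110 \sin{\left(3 \theta \right)}}{108} is an antiderivative of f.
Check: d/d\theta[- \frac{9 \theta^{2} \sin{\left(3 \theta \right)} + 6 \theta \cos{\left(3 \theta \right)} - 110 \sin{\left(3 \theta \right)}}{108}] = - \frac{\theta^{2} \cos{\left(3 \theta \right)}}{4} + 3 \cos{\left(3 \theta \right)}, which equals f(\theta).
F(4) = - \frac{2 \cos{\left(12 \right)}}{9} - \frac{17 \sin{\left(12 \right)}}{54}; F(0) = 0.
Integral = F(4) - F(0) = - \frac{2 \cos{\left(12 \right)}}{9} - \frac{17 \sin{\left(12 \right)}}{54}.

Antiderivative: F(\theta) = - \frac{9 \theta^{2} \sin{\left(3 \theta \right)} + 6 \theta \cos{\left(3 \theta \right)} - 110 \sin{\left(3 \theta \right)}}{108}; value = - \frac{2 \cos{\left(12 \right)}}{9} - \frac{17 \sin{\left(12 \right)}}{54}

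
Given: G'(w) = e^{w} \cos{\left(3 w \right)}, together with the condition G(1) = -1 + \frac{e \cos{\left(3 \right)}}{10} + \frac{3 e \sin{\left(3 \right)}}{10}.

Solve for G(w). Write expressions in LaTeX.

Since d/dw undoes antidifferentiation here, G(w) must give back the stated G'(w).
A general antiderivative is \frac{3 e^{w} \sin{\left(3 w \right)}}{10} + \frac{e^{w} \cos{\left(3 w \right)}}{10} + C.
The condition gives C = -1 + \frac{e \cos{\left(3 \right)}}{10} + \frac{3 e \sin{\left(3 \right)}}{10} - (\frac{e \cos{\left(3 \right)}}{10} + \frac{3 e \sin{\left(3 \right)}}{10}) = -1.
So G(w) = \frac{3 e^{w} \sin{\left(3 w \right)}}{10} + \frac{e^{w} \cos{\left(3 w \right)}}{10} - 1.
Check: d/dw[\frac{3 e^{w} \sin{\left(3 w \right)}}{10} + \frac{e^{w} \cos{\left(3 w \right)}}{10} - 1] = e^{w} \cos{\left(3 w \right)} = G'(w).

G(w) = \frac{3 e^{w} \sin{\left(3 w \right)}}{10} + \frac{e^{w} \cos{\left(3 w \right)}}{10} - 1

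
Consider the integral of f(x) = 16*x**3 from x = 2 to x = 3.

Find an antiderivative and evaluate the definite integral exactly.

For F(x) to be correct the identity F'(x) - f(x) = 0 must hold.
F(x) = 4*x**4 is an antiderivative of f.
Check: d/dx[4*x**4] = 16*x**3 = f(x).
F(3) = 324; F(2) = 64.
Integral = F(3) - F(2) = 260.

Antiderivative: F(x) = 4*x**4; value = 260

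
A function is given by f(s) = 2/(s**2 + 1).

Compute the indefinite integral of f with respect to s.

A candidate is checked by its d/ds: the result must match f(s).
Check: d/ds[2*atan(s)] = 2/(s**2 + 1) = f(s).

F(s) = 2*atan(s) + C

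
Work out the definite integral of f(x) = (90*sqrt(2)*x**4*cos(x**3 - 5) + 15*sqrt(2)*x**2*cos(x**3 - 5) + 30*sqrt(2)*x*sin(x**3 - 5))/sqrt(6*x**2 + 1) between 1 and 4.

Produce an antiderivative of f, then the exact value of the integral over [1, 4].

Recognize the product-rule pattern: f = u'v + uv' with u = 10*sqrt(3*x**2 + 1/2), v = sin(x**3 - 5), so integration by parts undoes it.
F(x) = 5*sqrt(2)*sqrt(6*x**2 + 1)*sin(x**3 - 5) is an antiderivative of f.
Check: d/dx[5*sqrt(2)*sqrt(6*x**2 + 1)*sin(x**3 - 5)] = (90*sqrt(2)*x**4*cos(x**3 - 5) + 15*sqrt(2)*x**2*cos(x**3 - 5) + 30*sqrt(2)*x*sin(x**3 - 5))/sqrt(6*x**2 + 1) = f(x).
F(4) = 5*sqrt(194)*sin(59); F(1) = -5*sqrt(14)*sin(4).
Integral = F(4) - F(1) = 5*sqrt(14)*sin(4) + 5*sqrt(194)*sin(59).

Antiderivative: F(x) = 5*sqrt(2)*sqrt(6*x**2 + 1)*sin(x**3 - 5); value = 5*sqrt(14)*sin(4) + 5*sqrt(194)*sin(59)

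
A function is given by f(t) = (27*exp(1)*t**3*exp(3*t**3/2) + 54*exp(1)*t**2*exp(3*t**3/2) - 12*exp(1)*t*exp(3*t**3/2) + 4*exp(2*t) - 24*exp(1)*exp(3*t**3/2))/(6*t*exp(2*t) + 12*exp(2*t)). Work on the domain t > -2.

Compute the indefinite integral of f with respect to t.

F(t) = exp(3*t**3/2 - 2*t + 1) + 2*log(3*t/2 + 3)/3 + C

Recover f(t) by differentiating a candidate F(t); any mismatch rules it out.
Check: d/dt[exp(3*t**3/2 - 2*t + 1) + 2*log(3*t/2 + 3)/3] = (27*exp(1)*t**3*exp(-2*t)*exp(3*t**3/2) + 54*exp(1)*t**2*exp(-2*t)*exp(3*t**3/2) - 12*exp(1)*t*exp(-2*t)*exp(3*t**3/2) + 4 - 24*exp(1)*exp(-2*t)*exp(3*t**3/2))/(6*t + 12), which equals f(t).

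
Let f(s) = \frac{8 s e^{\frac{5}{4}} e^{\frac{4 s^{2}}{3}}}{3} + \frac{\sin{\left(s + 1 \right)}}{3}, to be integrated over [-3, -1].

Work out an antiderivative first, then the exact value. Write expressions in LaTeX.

Antiderivative: F(s) = e^{\frac{4 s^{2}}{3} + \frac{5}{4}} - \frac{\cos{\left(s + 1 \right)}}{3}; value = - e^{\frac{53}{4}} - \frac{1}{3} + \frac{\cos{\left(2 \right)}}{3} + e^{\frac{31}{12}}

The integrand splits into summands that can be handled one at a time.
F(s) = e^{\frac{4 s^{2}}{3} + \frac{5}{4}} - \frac{\cos{\left(s + 1 \right)}}{3} is an antiderivative of f.
Check: d/ds[e^{\frac{4 s^{2}}{3} + \frac{5}{4}} - \frac{\cos{\left(s + 1 \right)}}{3}] = \frac{8 s e^{\frac{5}{4}} e^{\frac{4 s^{2}}{3}}}{3} + \frac{\sin{\left(s + 1 \right)}}{3} = f(s).
F(-1) = - \frac{1}{3} + e^{\frac{31}{12}}; F(-3) = - \frac{\cos{\left(2 \right)}}{3} + e^{\frac{53}{4}}.
Integral = F(-1) - F(-3) = - e^{\frac{53}{4}} - \frac{1}{3} + \frac{\cos{\left(2 \right)}}{3} + e^{\frac{31}{12}}.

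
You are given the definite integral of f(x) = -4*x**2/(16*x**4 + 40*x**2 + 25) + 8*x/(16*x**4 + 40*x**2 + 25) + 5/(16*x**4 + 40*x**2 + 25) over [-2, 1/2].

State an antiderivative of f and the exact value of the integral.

Antiderivative: F(x) = (x - 1)/(4*x**2 + 5); value = 5/84

f has the shape u'v + uv' for u = 1/(4*x**2 + 5) and v = x - 1 — it is the derivative of the product u*v.
F(x) = (x - 1)/(4*x**2 + 5) is an antiderivative of f.
Check: d/dx[(x - 1)/(4*x**2 + 5)] = (-4*x**2 + 8*x + 5)/(16*x**4 + 40*x**2 + 25), which equals f(x).
F(1/2) = -1/12; F(-2) = -1/7.
Integral = F(1/2) - F(-2) = 5/84.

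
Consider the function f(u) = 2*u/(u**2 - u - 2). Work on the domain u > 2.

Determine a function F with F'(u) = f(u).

An antiderivative is F(u) = 2*(2*log(u - 2) + log(u + 1))/3.

The denominator factors as (u - 2)*(u + 1); partial fractions split f into directly integrable pieces: 2/(3*(u + 1)) + 4/(3*(u - 2)).
Check: d/du[2*(2*log(u - 2) + log(u + 1))/3] = 2*u/(u**2 - u - 2) = f(u).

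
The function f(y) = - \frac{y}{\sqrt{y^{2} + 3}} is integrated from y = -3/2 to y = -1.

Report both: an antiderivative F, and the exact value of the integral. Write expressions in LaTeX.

The substitution u = y^{2} + 3 works: f is exactly (dF/du)*(du/dy) for that inner function.
F(y) = - \sqrt{y^{2} + 3} is an antiderivative of f.
Check: d/dy[- \sqrt{y^{2} + 3}] = - \frac{y}{\sqrt{y^{2} + 3}} = f(y).
F(-1) = -2; F(-3/2) = - \frac{\sqrt{21}}{2}.
Integral = F(-1) - F(-3/2) = -2 + \frac{\sqrt{21}}{2}.

Antiderivative: F(y) = - \sqrt{y^{2} + 3}; value = -2 + \frac{\sqrt{21}}{2}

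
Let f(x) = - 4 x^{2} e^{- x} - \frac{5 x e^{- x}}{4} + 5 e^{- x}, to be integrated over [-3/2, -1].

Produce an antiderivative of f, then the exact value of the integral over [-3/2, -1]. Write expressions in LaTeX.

Recognize the product-rule pattern: f = u'v + uv' with u = 4 x^{2} + \frac{37 x}{4} + \frac{17}{4}, v = e^{- x}, so integration by parts undoes it.
F(x) = \frac{\left(16 x^{2} + 37 x + 17\right) e^{- x}}{4} is an antiderivative of f.
Check: d/dx[\frac{\left(16 x^{2} + 37 x + 17\right) e^{- x}}{4}] = \frac{\left(- 16 x^{2} - 5 x + 20\right) e^{- x}}{4}, which equals f(x).
F(-1) = - e; F(-3/2) = - \frac{5 e^{\frac{3}{2}}}{8}.
Integral = F(-1) - F(-3/2) = - e + \frac{5 e^{\frac{3}{2}}}{8}.

Antiderivative: F(x) = \frac{\left(16 x^{2} + 37 x + 17\right) e^{- x}}{4}; value = - e + \frac{5 e^{\frac{3}{2}}}{8}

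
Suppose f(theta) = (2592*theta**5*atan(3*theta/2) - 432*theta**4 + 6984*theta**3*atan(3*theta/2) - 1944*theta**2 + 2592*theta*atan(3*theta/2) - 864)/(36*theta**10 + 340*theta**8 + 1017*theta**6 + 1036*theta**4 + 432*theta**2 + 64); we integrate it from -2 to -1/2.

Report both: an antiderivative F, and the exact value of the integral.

Antiderivative: F(theta) = -36*atan(3*theta/2)/((theta**2 + 4)*(2*theta**2 + 1)); value = -atan(3)/2 + 96*atan(3/4)/17

f has the shape u'v + uv' for u = -6/(theta**4/3 + 3*theta**2/2 + 2/3) and v = atan(3*theta/2) — it is the derivative of the product u*v.
F(theta) = -36*atan(3*theta/2)/((theta**2 + 4)*(2*theta**2 + 1)) is an antiderivative of f.
Check: d/dtheta[-36*atan(3*theta/2)/((theta**2 + 4)*(2*theta**2 + 1))] = (2592*theta**5*atan(3*theta/2) - 432*theta**4 + 6984*theta**3*atan(3*theta/2) - 1944*theta**2 + 2592*theta*atan(3*theta/2) - 864)/(36*theta**10 + 340*theta**8 + 1017*theta**6 + 1036*theta**4 + 432*theta**2 + 64) = f(theta).
F(-1/2) = 96*atan(3/4)/17; F(-2) = atan(3)/2.
Integral = F(-1/2) - F(-2) = -atan(3)/2 + 96*atan(3/4)/17.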